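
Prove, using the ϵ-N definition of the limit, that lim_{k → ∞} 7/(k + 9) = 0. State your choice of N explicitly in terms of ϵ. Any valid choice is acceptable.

Suppose ϵ > 0. For k ≥ 1, |7/(k + 9) − 0| = 7/(k + 9) ≤ 7/k.
We need 7/k < ϵ, i.e. k > 7/ϵ.
Take N = 7/ϵ. If k > N then |7/(k + 9)| ≤ 7/k < ϵ.

N = 7/ϵ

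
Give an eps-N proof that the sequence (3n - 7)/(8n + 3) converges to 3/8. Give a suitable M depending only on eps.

Fix eps > 0. For n ≥ 1, |(3n - 7)/(8n + 3) − (3/8)| = |-65|/(8(8n + 3)) = 65/(8(8n + 3)).
Since 8n + 3 ≥ 8n for n ≥ 1, this is ≤ 65/(8·8n) = (65/64)/n.
So |(3n - 7)/(8n + 3) − (3/8)| < eps whenever n > (65/64)/eps.
Take M = (65/64)/eps. If n > M then |(3n - 7)/(8n + 3) − (3/8)| ≤ (65/64)/n < eps.

M = (65/64)/eps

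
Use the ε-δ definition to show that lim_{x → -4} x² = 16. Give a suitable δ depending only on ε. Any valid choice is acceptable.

Let ε > 0 be given. We seek δ > 0 with 0 < |x + 4| < δ ⇒ |x² − 16| < ε.
Factor: x² − 16 = (x + 4)(x - 4), so |x² − 16| = |x + 4|·|x - 4|.
Impose δ ≤ 2 so that |x| < 6; then |x - 4| ≤ 10.
Hence |x² − 16| ≤ 10|x + 4|, which is < ε once |x + 4| < ε/10.
Take δ = min(2, ε/10). If 0 < |x + 4| < δ then both bounds hold and |x² − 16| ≤ 10|x + 4| < 10·(ε/10) = ε.

δ = min(2, ε/10)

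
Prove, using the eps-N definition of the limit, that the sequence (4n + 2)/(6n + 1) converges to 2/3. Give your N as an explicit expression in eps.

Let eps > 0 be given. For n ≥ 1, |(4n + 2)/(6n + 1) − (2/3)| = |8|/(6(6n + 1)) = 8/(6(6n + 1)).
Since 6n + 1 ≥ 6n for n ≥ 1, this is ≤ 8/(6·6n) = (2/9)/n.
So |(4n + 2)/(6n + 1) − (2/3)| < eps whenever n > (2/9)/eps.
Take N = (2/9)/eps. If n > N then |(4n + 2)/(6n + 1) − (2/3)| ≤ (2/9)/n < eps.

N = (2/9)/eps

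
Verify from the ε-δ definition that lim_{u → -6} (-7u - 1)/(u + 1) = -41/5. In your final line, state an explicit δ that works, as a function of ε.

Let ε > 0 be given. We want δ > 0 with 0 < |u + 6| < δ ⇒ |(-7u - 1)/(u + 1) + 41/5| < ε.
Combining over a common denominator, (-7u - 1)/(u + 1) + 41/5 = [(-7u - 1)·(-5) − 41·(u + 1)] / [(-5)·(u + 1)] = -6(u + 6) / ((-5)(u + 1)).
So |(-7u - 1)/(u + 1) + 41/5| = 6|u + 6| / (5·|u + 1|).
Restrict δ ≤ 5/2. Then |u + 6| < 5/2 gives |u + 1| = |(u + 6) + (-5)| ≥ 5 − 5/2 = 5/2.
Hence |(-7u - 1)/(u + 1) + 41/5| < 6|u + 6|/(5·(5/2)) = (12/25)|u + 6|, which is < ε once |u + 6| < (25/12)ε.
Take δ = min(5/2, (25/12)ε). Then 0 < |u + 6| < δ forces both bounds, so |(-7u - 1)/(u + 1) + 41/5| < ε.

δ = min(5/2, (25/12)ε)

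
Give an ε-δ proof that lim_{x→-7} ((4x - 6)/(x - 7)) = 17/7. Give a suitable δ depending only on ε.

Suppose ε > 0. We want δ > 0 with 0 < |x + 7| < δ ⇒ |(4x - 6)/(x - 7) − (17/7)| < ε.
Combining over a common denominator, (4x - 6)/(x - 7) − (17/7) = [(4x - 6)·(-14) − (-34)·(x - 7)] / [(-14)·(x - 7)] = -22(x + 7) / ((-14)(x - 7)).
So |(4x - 6)/(x - 7) − (17/7)| = 22|x + 7| / (14·|x − 7|).
Require δ ≤ 7, so |x − 7| ≥ |-14| − |x + 7| > 14 − 7 = 7.
Hence |(4x - 6)/(x - 7) − (17/7)| < 22|x + 7|/(14·7) = (11/49)|x + 7|, which is < ε once |x + 7| < (49/11)ε.
Take δ = min(7, (49/11)ε). Then 0 < |x + 7| < δ forces both bounds, so |(4x - 6)/(x - 7) − (17/7)| < ε.

δ = min(7, (49/11)ε)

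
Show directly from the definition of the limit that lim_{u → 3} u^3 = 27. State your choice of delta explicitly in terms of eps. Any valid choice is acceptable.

delta = min(1, eps/37)

Let eps > 0. We seek delta > 0 with 0 < |u − 3| < delta ⇒ |u^3 − 27| < eps.
Factor: u^3 − 27 = (u − 3)(u^2 + 3u + 9), so |u^3 − 27| = |u − 3|·|u^2 + 3u + 9|.
Impose delta ≤ 1 so that |u| < 4; then |u^2 + 3u + 9| ≤ 37.
Hence |u^3 − 27| ≤ 37|u − 3|, which is < eps once |u − 3| < eps/37.
Take delta = min(1, eps/37). If 0 < |u − 3| < delta then both bounds hold and |u^3 − 27| ≤ 37|u − 3| < 37·(eps/37) = eps.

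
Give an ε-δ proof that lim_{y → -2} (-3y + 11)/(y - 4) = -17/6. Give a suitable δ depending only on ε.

Suppose ε > 0. We want δ > 0 with 0 < |y + 2| < δ ⇒ |(-3y + 11)/(y - 4) + 17/6| < ε.
Combining over a common denominator, (-3y + 11)/(y - 4) + 17/6 = [(-3y + 11)·(-6) − 17·(y - 4)] / [(-6)·(y - 4)] = 1(y + 2) / ((-6)(y - 4)).
So |(-3y + 11)/(y - 4) + 17/6| = |y + 2| / (6·|y − 4|).
Restrict δ ≤ 3. Then |y + 2| < 3 gives |y − 4| = |(y + 2) + (-6)| ≥ 6 − 3 = 3.
Hence |(-3y + 11)/(y - 4) + 17/6| < |y + 2|/(6·3) = (1/18)|y + 2|, which is < ε once |y + 2| < 18ε.
Take δ = min(3, 18ε). Then 0 < |y + 2| < δ forces both bounds, so |(-3y + 11)/(y - 4) + 17/6| < ε.

δ = min(3, 18ε)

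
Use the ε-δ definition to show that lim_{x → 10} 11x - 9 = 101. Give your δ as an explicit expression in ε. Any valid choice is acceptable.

Let ε > 0. We need δ > 0 so that 0 < |x − 10| < δ implies |(11x - 9) − 101| < ε.
Since (11x - 9) − 101 = 11(x − 10), we have |(11x - 9) − 101| = 11|x − 10|.
So 11|x − 10| < ε exactly when |x − 10| < ε/11.
Choosing δ = ε/11 gives |(11x - 9) − 101| = 11|x − 10| < ε whenever |x − 10| < δ.

δ = ε/11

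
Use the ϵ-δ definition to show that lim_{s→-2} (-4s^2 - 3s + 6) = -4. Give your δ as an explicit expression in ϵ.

Fix ϵ > 0. We want δ > 0 such that 0 < |s + 2| < δ implies |(-4s^2 - 3s + 6) + 4| < ϵ.
(-4s^2 - 3s + 6) + 4 = -4s^2 - 3s + 10 = (s + 2)(-4s + 5).
So |(-4s^2 - 3s + 6) + 4| = |s + 2|·|-4s + 5|.
Require δ ≤ 2. Then |s + 2| < 2 gives |s| < 4, and by the triangle inequality |-4s + 5| ≤ 4·4 + 5 = 21.
Hence |(-4s^2 - 3s + 6) + 4| ≤ 21|s + 2| < ϵ provided |s + 2| < ϵ/21.
Choosing δ = min(2, ϵ/21) ensures both conditions, hence |(-4s^2 - 3s + 6) + 4| < ϵ.

δ = min(2, ϵ/21)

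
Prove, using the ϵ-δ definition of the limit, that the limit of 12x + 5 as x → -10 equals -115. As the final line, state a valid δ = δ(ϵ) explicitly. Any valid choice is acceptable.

δ = ϵ/12

Fix ϵ > 0. We need δ > 0 so that 0 < |x + 10| < δ implies |(12x + 5) + 115| < ϵ.
|(12x + 5) + 115| = |12x + 120| = 12|x + 10|.
So 12|x + 10| < ϵ exactly when |x + 10| < ϵ/12.
Choosing δ = ϵ/12 gives |(12x + 5) + 115| = 12|x + 10| < ϵ whenever |x + 10| < δ.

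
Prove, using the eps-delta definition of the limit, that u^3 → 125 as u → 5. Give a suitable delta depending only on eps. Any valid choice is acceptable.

delta = min(1, eps/91)

Fix eps > 0. We seek delta > 0 with 0 < |u − 5| < delta ⇒ |u^3 − 125| < eps.
Factor: u^3 − 125 = (u − 5)(u^2 + 5u + 25), so |u^3 − 125| = |u − 5|·|u^2 + 5u + 25|.
Restrict delta ≤ 1. Then |u − 5| < 1 gives |u| < 6, so by the triangle inequality |u^2 + 5u + 25| ≤ 6^2 + 5·6 + 25 = 91.
Hence |u^3 − 125| ≤ 91|u − 5|, which is < eps once |u − 5| < eps/91.
Take delta = min(1, eps/91). If 0 < |u − 5| < delta then both bounds hold and |u^3 − 125| ≤ 91|u − 5| < 91·(eps/91) = eps.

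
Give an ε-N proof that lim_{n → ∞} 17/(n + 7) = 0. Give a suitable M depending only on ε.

M = 17/ε

Let ε > 0. For n ≥ 1, |17/(n + 7) − 0| = 17/(n + 7) ≤ 17/n.
We need 17/n < ε, i.e. n > 17/ε.
Take M = 17/ε. If n > M then |17/(n + 7)| ≤ 17/n < ε.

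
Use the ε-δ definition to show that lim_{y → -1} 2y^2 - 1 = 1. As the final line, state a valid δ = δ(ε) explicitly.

Fix ε > 0. We want δ > 0 such that 0 < |y + 1| < δ implies |(2y^2 - 1) − 1| < ε.
(2y^2 - 1) − 1 = 2y^2 - 2 = (y + 1)(2y - 2).
So |(2y^2 - 1) − 1| = |y + 1|·|2y - 2|.
Assume first that |y + 1| < 2, so |y| < 3. Then |2y - 2| ≤ 2·3 + 2 = 8.
Hence |(2y^2 - 1) − 1| ≤ 8|y + 1| < ε provided |y + 1| < ε/8.
Take δ = min(2, ε/8). Then 0 < |y + 1| < δ gives both |y + 1| < 2 and |y + 1| < ε/8, so |(2y^2 - 1) − 1| < ε.

δ = min(2, ε/8)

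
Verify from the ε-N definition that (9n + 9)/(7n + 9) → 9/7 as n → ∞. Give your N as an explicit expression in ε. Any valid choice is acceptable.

Suppose ε > 0. For n ≥ 1, |(9n + 9)/(7n + 9) − (9/7)| = |-18|/(7(7n + 9)) = 18/(7(7n + 9)).
Since 7n + 9 ≥ 7n for n ≥ 1, this is ≤ 18/(7·7n) = (18/49)/n.
So |(9n + 9)/(7n + 9) − (9/7)| < ε whenever n > (18/49)/ε.
Take N = (18/49)/ε. If n > N then |(9n + 9)/(7n + 9) − (9/7)| ≤ (18/49)/n < ε.

N = (18/49)/ε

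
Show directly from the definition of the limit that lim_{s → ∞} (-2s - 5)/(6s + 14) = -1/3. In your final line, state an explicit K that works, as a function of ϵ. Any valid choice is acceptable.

Let ϵ > 0. We seek K > 0 such that s > K implies |(-2s - 5)/(6s + 14) + 1/3| < ϵ.
(-2s - 5)/(6s + 14) + 1/3 = (6(-2s - 5) − (-2)(6s + 14)) / (6(6s + 14)) = -2/(6(6s + 14)).
For s > 0 we have 6s + 14 > 6s, so |(-2s - 5)/(6s + 14) + 1/3| = 2/(6(6s + 14)) < 2/(6·6s) = (1/18)/s.
Thus |(-2s - 5)/(6s + 14) + 1/3| < ϵ whenever s > (1/18)/ϵ.
Take K = (1/18)/ϵ. If s > K then |(-2s - 5)/(6s + 14) + 1/3| < (1/18)/s < ϵ.

K = (1/18)/ϵ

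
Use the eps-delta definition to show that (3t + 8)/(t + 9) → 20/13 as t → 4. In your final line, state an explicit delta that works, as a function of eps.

delta = min(13/2, (169/38)eps)

Let eps > 0. We want delta > 0 with 0 < |t − 4| < delta ⇒ |(3t + 8)/(t + 9) − (20/13)| < eps.
Combining over a common denominator, (3t + 8)/(t + 9) − (20/13) = [(3t + 8)·13 − 20·(t + 9)] / [13·(t + 9)] = 19(t − 4) / (13(t + 9)).
So |(3t + 8)/(t + 9) − (20/13)| = 19|t − 4| / (13·|t + 9|).
Restrict delta ≤ 13/2. Then |t − 4| < 13/2 gives |t + 9| = |(t − 4) + 13| ≥ 13 − 13/2 = 13/2.
Hence |(3t + 8)/(t + 9) − (20/13)| < 19|t − 4|/(13·(13/2)) = (38/169)|t − 4|, which is < eps once |t − 4| < (169/38)eps.
Take delta = min(13/2, (169/38)eps). Then 0 < |t − 4| < delta forces both bounds, so |(3t + 8)/(t + 9) − (20/13)| < eps.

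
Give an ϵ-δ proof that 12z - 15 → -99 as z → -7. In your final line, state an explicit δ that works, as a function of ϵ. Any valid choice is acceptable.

Suppose ϵ > 0. We need δ > 0 so that 0 < |z + 7| < δ implies |(12z - 15) + 99| < ϵ.
|(12z - 15) + 99| = |12z + 84| = 12|z + 7|.
Thus it suffices that |z + 7| < ϵ/12.
Choosing δ = ϵ/12 gives |(12z - 15) + 99| = 12|z + 7| < ϵ whenever |z + 7| < δ.

δ = ϵ/12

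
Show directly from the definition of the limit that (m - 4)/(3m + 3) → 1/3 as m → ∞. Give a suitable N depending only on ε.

N = (5/3)/ε

Fix ε > 0. For m ≥ 1, |(m - 4)/(3m + 3) − (1/3)| = |-15|/(3(3m + 3)) = 15/(3(3m + 3)).
Since 3m + 3 ≥ 3m for m ≥ 1, this is ≤ 15/(3·3m) = (5/3)/m.
So |(m - 4)/(3m + 3) − (1/3)| < ε whenever m > (5/3)/ε.
Take N = (5/3)/ε. If m > N then |(m - 4)/(3m + 3) − (1/3)| ≤ (5/3)/m < ε.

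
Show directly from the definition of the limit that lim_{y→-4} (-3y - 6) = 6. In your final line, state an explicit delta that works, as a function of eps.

Suppose eps > 0. We need delta > 0 so that 0 < |y + 4| < delta implies |(-3y - 6) − 6| < eps.
Since (-3y - 6) − 6 = -3(y + 4), we have |(-3y - 6) − 6| = 3|y + 4|.
So 3|y + 4| < eps exactly when |y + 4| < eps/3.
Choosing delta = eps/3 gives |(-3y - 6) − 6| = 3|y + 4| < eps whenever |y + 4| < delta.

delta = eps/3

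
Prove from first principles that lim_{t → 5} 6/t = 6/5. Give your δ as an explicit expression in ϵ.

δ = min(5/2, (25/12)ϵ)

Suppose ϵ > 0. We seek δ > 0 such that 0 < |t − 5| < δ implies |6/t − (6/5)| < ϵ.
|6/t − (6/5)| = 6·|5 − t|/(5·|t|) = 6|t − 5|/(5|t|).
Restrict δ ≤ 5/2. Then |t − 5| < 5/2 gives |t| > 5/2, so 5|t| > 25/2.
Then |6/t − (6/5)| < 6|t − 5|/(25/2), which is < ϵ when |t − 5| < (25/12)ϵ.
Take δ = min(5/2, (25/12)ϵ). Then 0 < |t − 5| < δ gives both |t − 5| < 5/2 and |t − 5| < (25/12)ϵ, so |6/t − (6/5)| < ϵ.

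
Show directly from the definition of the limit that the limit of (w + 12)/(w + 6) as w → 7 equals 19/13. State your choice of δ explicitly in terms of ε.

Let ε > 0. We want δ > 0 with 0 < |w − 7| < δ ⇒ |(w + 12)/(w + 6) − (19/13)| < ε.
Combining over a common denominator, (w + 12)/(w + 6) − (19/13) = [(w + 12)·13 − 19·(w + 6)] / [13·(w + 6)] = -6(w − 7) / (13(w + 6)).
So |(w + 12)/(w + 6) − (19/13)| = 6|w − 7| / (13·|w + 6|).
Restrict δ ≤ 13/2. Then |w − 7| < 13/2 gives |w + 6| = |(w − 7) + 13| ≥ 13 − 13/2 = 13/2.
Hence |(w + 12)/(w + 6) − (19/13)| < 6|w − 7|/(13·(13/2)) = (12/169)|w − 7|, which is < ε once |w − 7| < (169/12)ε.
Take δ = min(13/2, (169/12)ε). Then 0 < |w − 7| < δ forces both bounds, so |(w + 12)/(w + 6) − (19/13)| < ε.

δ = min(13/2, (169/12)ε)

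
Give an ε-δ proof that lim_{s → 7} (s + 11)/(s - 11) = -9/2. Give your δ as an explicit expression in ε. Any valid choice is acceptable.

δ = min(2, (4/11)ε)

Suppose ε > 0. We want δ > 0 with 0 < |s − 7| < δ ⇒ |(s + 11)/(s - 11) + 9/2| < ε.
Combining over a common denominator, (s + 11)/(s - 11) + 9/2 = [(s + 11)·(-4) − 18·(s - 11)] / [(-4)·(s - 11)] = -22(s − 7) / ((-4)(s - 11)).
So |(s + 11)/(s - 11) + 9/2| = 22|s − 7| / (4·|s − 11|).
Restrict δ ≤ 2. Then |s − 7| < 2 gives |s − 11| = |(s − 7) + (-4)| ≥ 4 − 2 = 2.
Hence |(s + 11)/(s - 11) + 9/2| < 22|s − 7|/(4·2) = (11/4)|s − 7|, which is < ε once |s − 7| < (4/11)ε.
Take δ = min(2, (4/11)ε). Then 0 < |s − 7| < δ forces both bounds, so |(s + 11)/(s - 11) + 9/2| < ε.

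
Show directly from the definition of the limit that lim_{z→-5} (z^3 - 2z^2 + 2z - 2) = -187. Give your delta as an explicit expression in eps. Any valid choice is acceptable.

delta = min(1, eps/115)

Suppose eps > 0. We want delta > 0 such that 0 < |z + 5| < delta implies |(z^3 - 2z^2 + 2z - 2) + 187| < eps.
(z^3 - 2z^2 + 2z - 2) + 187 = z^3 - 2z^2 + 2z + 185 = (z + 5)(z^2 - 7z + 37).
So |(z^3 - 2z^2 + 2z - 2) + 187| = |z + 5|·|z^2 - 7z + 37|.
Assume first that |z + 5| < 1, so |z| < 6. Then |z^2 - 7z + 37| ≤ 6^2 + 7·6 + 37 = 115.
Hence |(z^3 - 2z^2 + 2z - 2) + 187| ≤ 115|z + 5| < eps provided |z + 5| < eps/115.
Take delta = min(1, eps/115). Then 0 < |z + 5| < delta gives both |z + 5| < 1 and |z + 5| < eps/115, so |(z^3 - 2z^2 + 2z - 2) + 187| < eps.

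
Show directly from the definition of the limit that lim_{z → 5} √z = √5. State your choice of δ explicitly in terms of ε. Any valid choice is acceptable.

δ = min(5, √5·ε)

Fix ε > 0. We want δ > 0 such that 0 < |z − 5| < δ implies |√z − √5| < ε.
Multiplying by the conjugate, |√z − √5| = |z − 5|/(√z + √5).
Restrict δ ≤ 5 so that |z − 5| < 5 forces z > 0, and then √z + √5 > √5.
Hence |√z − √5| < |z − 5|/√5, which is < ε once |z − 5| < √5·ε.
Take δ = min(5, √5·ε). If 0 < |z − 5| < δ then z > 0 and |√z − √5| < |z − 5|/√5 < ε.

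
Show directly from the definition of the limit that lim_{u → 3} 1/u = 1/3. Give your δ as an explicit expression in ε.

Let ε > 0. We seek δ > 0 such that 0 < |u − 3| < δ implies |1/u − (1/3)| < ε.
|1/u − (1/3)| = |3 − u|/(3·|u|) = |u − 3|/(3|u|).
Require δ ≤ 3/2 so that |u| > 3 − 3/2 = 3/2, hence 3|u| > 9/2.
Then |1/u − (1/3)| < |u − 3|/(9/2), which is < ε when |u − 3| < (9/2)ε.
Take δ = min(3/2, (9/2)ε). Then 0 < |u − 3| < δ gives both |u − 3| < 3/2 and |u − 3| < (9/2)ε, so |1/u − (1/3)| < ε.

δ = min(3/2, (9/2)ε)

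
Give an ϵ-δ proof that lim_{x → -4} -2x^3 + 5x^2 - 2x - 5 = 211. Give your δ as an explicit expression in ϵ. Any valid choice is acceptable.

Let ϵ > 0 be given. We want δ > 0 such that 0 < |x + 4| < δ implies |(-2x^3 + 5x^2 - 2x - 5) − 211| < ϵ.
(-2x^3 + 5x^2 - 2x - 5) − 211 = -2x^3 + 5x^2 - 2x - 216 = (x + 4)(-2x^2 + 13x - 54).
So |(-2x^3 + 5x^2 - 2x - 5) − 211| = |x + 4|·|-2x^2 + 13x - 54|.
Assume first that |x + 4| < 2, so |x| < 6. Then |-2x^2 + 13x - 54| ≤ 2·6^2 + 13·6 + 54 = 204.
Hence |(-2x^3 + 5x^2 - 2x - 5) − 211| ≤ 204|x + 4| < ϵ provided |x + 4| < ϵ/204.
Take δ = min(2, ϵ/204). Then 0 < |x + 4| < δ gives both |x + 4| < 2 and |x + 4| < ϵ/204, so |(-2x^3 + 5x^2 - 2x - 5) − 211| < ϵ.

δ = min(2, ϵ/204)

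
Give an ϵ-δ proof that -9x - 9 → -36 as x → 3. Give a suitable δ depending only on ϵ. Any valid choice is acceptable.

δ = ϵ/9

Let ϵ > 0. We need δ > 0 so that 0 < |x − 3| < δ implies |(-9x - 9) + 36| < ϵ.
Since (-9x - 9) + 36 = -9(x − 3), we have |(-9x - 9) + 36| = 9|x − 3|.
So 9|x − 3| < ϵ exactly when |x − 3| < ϵ/9.
Take δ = ϵ/9. If 0 < |x − 3| < δ then |(-9x - 9) + 36| = 9|x − 3| < 9·(ϵ/9) = ϵ.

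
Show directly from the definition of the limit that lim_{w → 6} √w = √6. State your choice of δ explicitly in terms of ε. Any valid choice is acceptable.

Fix ε > 0. We want δ > 0 such that 0 < |w − 6| < δ implies |√w − √6| < ε.
Multiplying by the conjugate, |√w − √6| = |w − 6|/(√w + √6).
Restrict δ ≤ 6 so that |w − 6| < 6 forces w > 0, and then √w + √6 > √6.
Hence |√w − √6| < |w − 6|/√6, which is < ε once |w − 6| < √6·ε.
Take δ = min(6, √6·ε). If 0 < |w − 6| < δ then w > 0 and |√w − √6| < |w − 6|/√6 < ε.

δ = min(6, √6·ε)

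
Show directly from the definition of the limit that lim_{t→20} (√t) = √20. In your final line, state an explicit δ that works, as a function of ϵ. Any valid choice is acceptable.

Fix ϵ > 0. We want δ > 0 such that 0 < |t − 20| < δ implies |√t − √20| < ϵ.
Multiplying by the conjugate, |√t − √20| = |t − 20|/(√t + √20).
Restrict δ ≤ 20 so that |t − 20| < 20 forces t > 0, and then √t + √20 > √20.
Hence |√t − √20| < |t − 20|/√20, which is < ϵ once |t − 20| < √20·ϵ.
Take δ = min(20, √20·ϵ). If 0 < |t − 20| < δ then t > 0 and |√t − √20| < |t − 20|/√20 < ϵ.

δ = min(20, √20·ϵ)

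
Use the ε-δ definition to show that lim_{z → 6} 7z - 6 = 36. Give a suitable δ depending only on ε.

δ = ε/7

Let ε > 0 be given. We need δ > 0 so that 0 < |z − 6| < δ implies |(7z - 6) − 36| < ε.
|(7z - 6) − 36| = |7z - 42| = 7|z − 6|.
Thus it suffices that |z − 6| < ε/7.
Choosing δ = ε/7 gives |(7z - 6) − 36| = 7|z − 6| < ε whenever |z − 6| < δ.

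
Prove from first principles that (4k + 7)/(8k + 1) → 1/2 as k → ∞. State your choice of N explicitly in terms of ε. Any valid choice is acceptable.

N = (13/16)/ε

Let ε > 0. For k ≥ 1, |(4k + 7)/(8k + 1) − (1/2)| = |52|/(8(8k + 1)) = 52/(8(8k + 1)).
Since 8k + 1 ≥ 8k for k ≥ 1, this is ≤ 52/(8·8k) = (13/16)/k.
So |(4k + 7)/(8k + 1) − (1/2)| < ε whenever k > (13/16)/ε.
Take N = (13/16)/ε. If k > N then |(4k + 7)/(8k + 1) − (1/2)| ≤ (13/16)/k < ε.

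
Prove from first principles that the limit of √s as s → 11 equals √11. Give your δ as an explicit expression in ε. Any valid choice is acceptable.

Fix ε > 0. We want δ > 0 such that 0 < |s − 11| < δ implies |√s − √11| < ε.
Multiplying by the conjugate, |√s − √11| = |s − 11|/(√s + √11).
Restrict δ ≤ 11 so that |s − 11| < 11 forces s > 0, and then √s + √11 > √11.
Hence |√s − √11| < |s − 11|/√11, which is < ε once |s − 11| < √11·ε.
Take δ = min(11, √11·ε). If 0 < |s − 11| < δ then s > 0 and |√s − √11| < |s − 11|/√11 < ε.

δ = min(11, √11·ε)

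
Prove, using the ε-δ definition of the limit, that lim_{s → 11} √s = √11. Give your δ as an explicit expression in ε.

Let ε > 0 be given. We want δ > 0 such that 0 < |s − 11| < δ implies |√s − √11| < ε.
Multiplying by the conjugate, |√s − √11| = |s − 11|/(√s + √11).
Restrict δ ≤ 11 so that |s − 11| < 11 forces s > 0, and then √s + √11 > √11.
Hence |√s − √11| < |s − 11|/√11, which is < ε once |s − 11| < √11·ε.
Take δ = min(11, √11·ε). If 0 < |s − 11| < δ then s > 0 and |√s − √11| < |s − 11|/√11 < ε.

δ = min(11, √11·ε)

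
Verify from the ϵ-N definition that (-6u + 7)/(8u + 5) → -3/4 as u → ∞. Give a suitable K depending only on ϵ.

Suppose ϵ > 0. We seek K > 0 such that u > K implies |(-6u + 7)/(8u + 5) + 3/4| < ϵ.
(-6u + 7)/(8u + 5) + 3/4 = (8(-6u + 7) − (-6)(8u + 5)) / (8(8u + 5)) = 86/(8(8u + 5)).
For u > 0 we have 8u + 5 > 8u, so |(-6u + 7)/(8u + 5) + 3/4| = 86/(8(8u + 5)) < 86/(8·8u) = (43/32)/u.
Thus |(-6u + 7)/(8u + 5) + 3/4| < ϵ whenever u > (43/32)/ϵ.
Take K = (43/32)/ϵ. If u > K then |(-6u + 7)/(8u + 5) + 3/4| < (43/32)/u < ϵ.

K = (43/32)/ϵ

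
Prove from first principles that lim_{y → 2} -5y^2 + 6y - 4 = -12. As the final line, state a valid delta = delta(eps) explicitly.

Fix eps > 0. We want delta > 0 such that 0 < |y − 2| < delta implies |(-5y^2 + 6y - 4) + 12| < eps.
(-5y^2 + 6y - 4) + 12 = -5y^2 + 6y + 8 = (y − 2)(-5y - 4).
So |(-5y^2 + 6y - 4) + 12| = |y − 2|·|-5y - 4|.
Assume first that |y − 2| < 1, so |y| < 3. Then |-5y - 4| ≤ 5·3 + 4 = 19.
Hence |(-5y^2 + 6y - 4) + 12| ≤ 19|y − 2| < eps provided |y − 2| < eps/19.
Take delta = min(1, eps/19). Then 0 < |y − 2| < delta gives both |y − 2| < 1 and |y − 2| < eps/19, so |(-5y^2 + 6y - 4) + 12| < eps.

delta = min(1, eps/19)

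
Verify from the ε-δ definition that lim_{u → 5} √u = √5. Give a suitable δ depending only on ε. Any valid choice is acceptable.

Fix ε > 0. We want δ > 0 such that 0 < |u − 5| < δ implies |√u − √5| < ε.
Multiplying by the conjugate, |√u − √5| = |u − 5|/(√u + √5).
Restrict δ ≤ 5 so that |u − 5| < 5 forces u > 0, and then √u + √5 > √5.
Hence |√u − √5| < |u − 5|/√5, which is < ε once |u − 5| < √5·ε.
Take δ = min(5, √5·ε). If 0 < |u − 5| < δ then u > 0 and |√u − √5| < |u − 5|/√5 < ε.

δ = min(5, √5·ε)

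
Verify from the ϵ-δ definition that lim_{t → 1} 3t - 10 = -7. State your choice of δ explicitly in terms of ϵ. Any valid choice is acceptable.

Suppose ϵ > 0. We need δ > 0 so that 0 < |t − 1| < δ implies |(3t - 10) + 7| < ϵ.
|(3t - 10) + 7| = |3t - 3| = 3|t − 1|.
Thus it suffices that |t − 1| < ϵ/3.
Take δ = ϵ/3. If 0 < |t − 1| < δ then |(3t - 10) + 7| = 3|t − 1| < 3·(ϵ/3) = ϵ.

δ = ϵ/3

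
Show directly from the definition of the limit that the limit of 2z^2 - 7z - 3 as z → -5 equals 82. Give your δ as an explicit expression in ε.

Let ε > 0 be given. We want δ > 0 such that 0 < |z + 5| < δ implies |(2z^2 - 7z - 3) − 82| < ε.
(2z^2 - 7z - 3) − 82 = 2z^2 - 7z - 85 = (z + 5)(2z - 17).
So |(2z^2 - 7z - 3) − 82| = |z + 5|·|2z - 17|.
Assume first that |z + 5| < 2, so |z| < 7. Then |2z - 17| ≤ 2·7 + 17 = 31.
Hence |(2z^2 - 7z - 3) − 82| ≤ 31|z + 5| < ε provided |z + 5| < ε/31.
Choosing δ = min(2, ε/31) ensures both conditions, hence |(2z^2 - 7z - 3) − 82| < ε.

δ = min(2, ε/31)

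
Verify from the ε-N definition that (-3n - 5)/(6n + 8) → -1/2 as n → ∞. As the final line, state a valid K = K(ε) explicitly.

K = (1/6)/ε

Fix ε > 0. For n ≥ 1, |(-3n - 5)/(6n + 8) + 1/2| = |-6|/(6(6n + 8)) = 6/(6(6n + 8)).
Since 6n + 8 ≥ 6n for n ≥ 1, this is ≤ 6/(6·6n) = (1/6)/n.
So |(-3n - 5)/(6n + 8) + 1/2| < ε whenever n > (1/6)/ε.
Take K = (1/6)/ε. If n > K then |(-3n - 5)/(6n + 8) + 1/2| ≤ (1/6)/n < ε.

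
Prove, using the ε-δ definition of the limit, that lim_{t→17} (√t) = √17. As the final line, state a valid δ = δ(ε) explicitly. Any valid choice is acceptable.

Suppose ε > 0. We want δ > 0 such that 0 < |t − 17| < δ implies |√t − √17| < ε.
Rationalise: √t − √17 = (t − 17)/(√t + √17), so |√t − √17| = |t − 17|/(√t + √17).
Restrict δ ≤ 17 so that |t − 17| < 17 forces t > 0, and then √t + √17 > √17.
Hence |√t − √17| < |t − 17|/√17, which is < ε once |t − 17| < √17·ε.
Take δ = min(17, √17·ε). If 0 < |t − 17| < δ then t > 0 and |√t − √17| < |t − 17|/√17 < ε.

δ = min(17, √17·ε)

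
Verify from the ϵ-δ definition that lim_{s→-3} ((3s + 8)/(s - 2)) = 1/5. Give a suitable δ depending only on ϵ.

Suppose ϵ > 0. We want δ > 0 with 0 < |s + 3| < δ ⇒ |(3s + 8)/(s - 2) − (1/5)| < ϵ.
Combining over a common denominator, (3s + 8)/(s - 2) − (1/5) = [(3s + 8)·(-5) − (-1)·(s - 2)] / [(-5)·(s - 2)] = -14(s + 3) / ((-5)(s - 2)).
So |(3s + 8)/(s - 2) − (1/5)| = 14|s + 3| / (5·|s − 2|).
Restrict δ ≤ 5/2. Then |s + 3| < 5/2 gives |s − 2| = |(s + 3) + (-5)| ≥ 5 − 5/2 = 5/2.
Hence |(3s + 8)/(s - 2) − (1/5)| < 14|s + 3|/(5·(5/2)) = (28/25)|s + 3|, which is < ϵ once |s + 3| < (25/28)ϵ.
Take δ = min(5/2, (25/28)ϵ). Then 0 < |s + 3| < δ forces both bounds, so |(3s + 8)/(s - 2) − (1/5)| < ϵ.

δ = min(5/2, (25/28)ϵ)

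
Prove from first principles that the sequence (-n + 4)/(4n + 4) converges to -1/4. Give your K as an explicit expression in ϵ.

Fix ϵ > 0. For n ≥ 1, |(-n + 4)/(4n + 4) + 1/4| = |20|/(4(4n + 4)) = 20/(4(4n + 4)).
Since 4n + 4 ≥ 4n for n ≥ 1, this is ≤ 20/(4·4n) = (5/4)/n.
So |(-n + 4)/(4n + 4) + 1/4| < ϵ whenever n > (5/4)/ϵ.
Take K = (5/4)/ϵ. If n > K then |(-n + 4)/(4n + 4) + 1/4| ≤ (5/4)/n < ϵ.

K = (5/4)/ϵ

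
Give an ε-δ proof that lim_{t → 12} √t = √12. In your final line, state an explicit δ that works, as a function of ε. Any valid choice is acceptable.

Let ε > 0. We want δ > 0 such that 0 < |t − 12| < δ implies |√t − √12| < ε.
Rationalise: √t − √12 = (t − 12)/(√t + √12), so |√t − √12| = |t − 12|/(√t + √12).
Restrict δ ≤ 12 so that |t − 12| < 12 forces t > 0, and then √t + √12 > √12.
Hence |√t − √12| < |t − 12|/√12, which is < ε once |t − 12| < √12·ε.
Take δ = min(12, √12·ε). If 0 < |t − 12| < δ then t > 0 and |√t − √12| < |t − 12|/√12 < ε.

δ = min(12, √12·ε)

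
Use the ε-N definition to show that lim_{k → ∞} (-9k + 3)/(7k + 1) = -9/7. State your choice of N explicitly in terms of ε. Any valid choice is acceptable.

Let ε > 0. For k ≥ 1, |(-9k + 3)/(7k + 1) + 9/7| = |30|/(7(7k + 1)) = 30/(7(7k + 1)).
Since 7k + 1 ≥ 7k for k ≥ 1, this is ≤ 30/(7·7k) = (30/49)/k.
So |(-9k + 3)/(7k + 1) + 9/7| < ε whenever k > (30/49)/ε.
Take N = (30/49)/ε. If k > N then |(-9k + 3)/(7k + 1) + 9/7| ≤ (30/49)/k < ε.

N = (30/49)/ε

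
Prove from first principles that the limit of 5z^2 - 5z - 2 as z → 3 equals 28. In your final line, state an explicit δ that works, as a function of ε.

δ = min(1, ε/30)

Suppose ε > 0. We want δ > 0 such that 0 < |z − 3| < δ implies |(5z^2 - 5z - 2) − 28| < ε.
(5z^2 - 5z - 2) − 28 = 5z^2 - 5z - 30 = (z − 3)(5z + 10).
So |(5z^2 - 5z - 2) − 28| = |z − 3|·|5z + 10|.
Require δ ≤ 1. Then |z − 3| < 1 gives |z| < 4, and by the triangle inequality |5z + 10| ≤ 5·4 + 10 = 30.
Hence |(5z^2 - 5z - 2) − 28| ≤ 30|z − 3| < ε provided |z − 3| < ε/30.
Choosing δ = min(1, ε/30) ensures both conditions, hence |(5z^2 - 5z - 2) − 28| < ε.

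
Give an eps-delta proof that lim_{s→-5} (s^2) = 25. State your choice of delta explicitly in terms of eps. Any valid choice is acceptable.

Let eps > 0. We seek delta > 0 with 0 < |s + 5| < delta ⇒ |s^2 − 25| < eps.
Factor: s^2 − 25 = (s + 5)(s - 5), so |s^2 − 25| = |s + 5|·|s - 5|.
Restrict delta ≤ 1. Then |s + 5| < 1 gives |s| < 6, so by the triangle inequality |s - 5| ≤ 6 + 5 = 11.
Hence |s^2 − 25| ≤ 11|s + 5|, which is < eps once |s + 5| < eps/11.
Take delta = min(1, eps/11). If 0 < |s + 5| < delta then both bounds hold and |s^2 − 25| ≤ 11|s + 5| < 11·(eps/11) = eps.

delta = min(1, eps/11)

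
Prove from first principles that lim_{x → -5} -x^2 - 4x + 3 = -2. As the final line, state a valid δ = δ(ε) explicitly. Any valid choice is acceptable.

δ = min(2, ε/8)

Fix ε > 0. We want δ > 0 such that 0 < |x + 5| < δ implies |(-x^2 - 4x + 3) + 2| < ε.
(-x^2 - 4x + 3) + 2 = -x^2 - 4x + 5 = (x + 5)(-x + 1).
So |(-x^2 - 4x + 3) + 2| = |x + 5|·|-x + 1|.
Require δ ≤ 2. Then |x + 5| < 2 gives |x| < 7, and by the triangle inequality |-x + 1| ≤ 7 + 1 = 8.
Hence |(-x^2 - 4x + 3) + 2| ≤ 8|x + 5| < ε provided |x + 5| < ε/8.
Choosing δ = min(2, ε/8) ensures both conditions, hence |(-x^2 - 4x + 3) + 2| < ε.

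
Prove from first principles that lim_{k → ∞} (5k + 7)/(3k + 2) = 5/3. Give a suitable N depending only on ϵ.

N = (11/9)/ϵ

Fix ϵ > 0. For k ≥ 1, |(5k + 7)/(3k + 2) − (5/3)| = |11|/(3(3k + 2)) = 11/(3(3k + 2)).
Since 3k + 2 ≥ 3k for k ≥ 1, this is ≤ 11/(3·3k) = (11/9)/k.
So |(5k + 7)/(3k + 2) − (5/3)| < ϵ whenever k > (11/9)/ϵ.
Take N = (11/9)/ϵ. If k > N then |(5k + 7)/(3k + 2) − (5/3)| ≤ (11/9)/k < ϵ.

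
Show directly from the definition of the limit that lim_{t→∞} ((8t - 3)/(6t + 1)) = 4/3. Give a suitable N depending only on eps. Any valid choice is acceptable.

N = (13/18)/eps

Let eps > 0 be given. We seek N > 0 such that t > N implies |(8t - 3)/(6t + 1) − (4/3)| < eps.
(8t - 3)/(6t + 1) − (4/3) = (6(8t - 3) − 8(6t + 1)) / (6(6t + 1)) = -26/(6(6t + 1)).
For t > 0 we have 6t + 1 > 6t, so |(8t - 3)/(6t + 1) − (4/3)| = 26/(6(6t + 1)) < 26/(6·6t) = (13/18)/t.
Thus |(8t - 3)/(6t + 1) − (4/3)| < eps whenever t > (13/18)/eps.
Take N = (13/18)/eps. If t > N then |(8t - 3)/(6t + 1) − (4/3)| < (13/18)/t < eps.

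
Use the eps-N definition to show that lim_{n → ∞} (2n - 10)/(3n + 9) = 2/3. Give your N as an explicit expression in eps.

Let eps > 0 be given. For n ≥ 1, |(2n - 10)/(3n + 9) − (2/3)| = |-48|/(3(3n + 9)) = 48/(3(3n + 9)).
Since 3n + 9 ≥ 3n for n ≥ 1, this is ≤ 48/(3·3n) = (16/3)/n.
So |(2n - 10)/(3n + 9) − (2/3)| < eps whenever n > (16/3)/eps.
Take N = (16/3)/eps. If n > N then |(2n - 10)/(3n + 9) − (2/3)| ≤ (16/3)/n < eps.

N = (16/3)/eps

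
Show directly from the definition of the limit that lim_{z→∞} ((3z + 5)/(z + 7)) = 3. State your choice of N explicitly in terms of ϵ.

N = 16/ϵ

Suppose ϵ > 0. We seek N > 0 such that z > N implies |(3z + 5)/(z + 7) − 3| < ϵ.
(3z + 5)/(z + 7) − 3 = ((3z + 5) − 3(z + 7)) / ((z + 7)) = -16/((z + 7)).
For z > 0 we have z + 7 > z, so |(3z + 5)/(z + 7) − 3| = 16/((z + 7)) < 16/(z) = 16/z.
Thus |(3z + 5)/(z + 7) − 3| < ϵ whenever z > 16/ϵ.
Take N = 16/ϵ. If z > N then |(3z + 5)/(z + 7) − 3| < 16/z < ϵ.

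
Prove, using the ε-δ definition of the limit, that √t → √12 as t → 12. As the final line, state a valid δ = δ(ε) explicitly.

δ = min(12, √12·ε)

Fix ε > 0. We want δ > 0 such that 0 < |t − 12| < δ implies |√t − √12| < ε.
Rationalise: √t − √12 = (t − 12)/(√t + √12), so |√t − √12| = |t − 12|/(√t + √12).
Restrict δ ≤ 12 so that |t − 12| < 12 forces t > 0, and then √t + √12 > √12.
Hence |√t − √12| < |t − 12|/√12, which is < ε once |t − 12| < √12·ε.
Take δ = min(12, √12·ε). If 0 < |t − 12| < δ then t > 0 and |√t − √12| < |t − 12|/√12 < ε.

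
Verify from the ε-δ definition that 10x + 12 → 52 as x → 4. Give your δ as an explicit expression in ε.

Suppose ε > 0. We need δ > 0 so that 0 < |x − 4| < δ implies |(10x + 12) − 52| < ε.
Since (10x + 12) − 52 = 10(x − 4), we have |(10x + 12) − 52| = 10|x − 4|.
Thus it suffices that |x − 4| < ε/10.
Choosing δ = ε/10 gives |(10x + 12) − 52| = 10|x − 4| < ε whenever |x − 4| < δ.

δ = ε/10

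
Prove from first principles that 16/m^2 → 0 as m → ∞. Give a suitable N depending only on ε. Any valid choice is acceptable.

N = (16/ε)^{1/2}

Suppose ε > 0. For m ≥ 1, |16/m^2 − 0| = 16/m^2.
16/m^2 < ε ⇔ m^2 > 16/ε ⇔ m > (16/ε)^{1/2}.
Take N = (16/ε)^{1/2}. Then m > N implies 16/m^2 < ε.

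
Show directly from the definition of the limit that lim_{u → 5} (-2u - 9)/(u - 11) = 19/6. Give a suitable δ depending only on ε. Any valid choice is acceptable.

δ = min(3, (18/31)ε)

Suppose ε > 0. We want δ > 0 with 0 < |u − 5| < δ ⇒ |(-2u - 9)/(u - 11) − (19/6)| < ε.
Combining over a common denominator, (-2u - 9)/(u - 11) − (19/6) = [(-2u - 9)·(-6) − (-19)·(u - 11)] / [(-6)·(u - 11)] = 31(u − 5) / ((-6)(u - 11)).
So |(-2u - 9)/(u - 11) − (19/6)| = 31|u − 5| / (6·|u − 11|).
Require δ ≤ 3, so |u − 11| ≥ |-6| − |u − 5| > 6 − 3 = 3.
Hence |(-2u - 9)/(u - 11) − (19/6)| < 31|u − 5|/(6·3) = (31/18)|u − 5|, which is < ε once |u − 5| < (18/31)ε.
Take δ = min(3, (18/31)ε). Then 0 < |u − 5| < δ forces both bounds, so |(-2u - 9)/(u - 11) − (19/6)| < ε.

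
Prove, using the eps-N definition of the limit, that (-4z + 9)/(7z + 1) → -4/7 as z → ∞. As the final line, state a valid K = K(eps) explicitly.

K = (67/49)/eps

Fix eps > 0. We seek K > 0 such that z > K implies |(-4z + 9)/(7z + 1) + 4/7| < eps.
(-4z + 9)/(7z + 1) + 4/7 = (7(-4z + 9) − (-4)(7z + 1)) / (7(7z + 1)) = 67/(7(7z + 1)).
For z > 0 we have 7z + 1 > 7z, so |(-4z + 9)/(7z + 1) + 4/7| = 67/(7(7z + 1)) < 67/(7·7z) = (67/49)/z.
Thus |(-4z + 9)/(7z + 1) + 4/7| < eps whenever z > (67/49)/eps.
Take K = (67/49)/eps. If z > K then |(-4z + 9)/(7z + 1) + 4/7| < (67/49)/z < eps.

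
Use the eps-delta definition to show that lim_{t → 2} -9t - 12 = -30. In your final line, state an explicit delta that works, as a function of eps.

delta = eps/9

Suppose eps > 0. We need delta > 0 so that 0 < |t − 2| < delta implies |(-9t - 12) + 30| < eps.
Since (-9t - 12) + 30 = -9(t − 2), we have |(-9t - 12) + 30| = 9|t − 2|.
Thus it suffices that |t − 2| < eps/9.
Choosing delta = eps/9 gives |(-9t - 12) + 30| = 9|t − 2| < eps whenever |t − 2| < delta.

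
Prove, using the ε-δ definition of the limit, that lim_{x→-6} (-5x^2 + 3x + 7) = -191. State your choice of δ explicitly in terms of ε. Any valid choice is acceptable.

Let ε > 0. We want δ > 0 such that 0 < |x + 6| < δ implies |(-5x^2 + 3x + 7) + 191| < ε.
(-5x^2 + 3x + 7) + 191 = -5x^2 + 3x + 198 = (x + 6)(-5x + 33).
So |(-5x^2 + 3x + 7) + 191| = |x + 6|·|-5x + 33|.
Require δ ≤ 1. Then |x + 6| < 1 gives |x| < 7, and by the triangle inequality |-5x + 33| ≤ 5·7 + 33 = 68.
Hence |(-5x^2 + 3x + 7) + 191| ≤ 68|x + 6| < ε provided |x + 6| < ε/68.
Take δ = min(1, ε/68). Then 0 < |x + 6| < δ gives both |x + 6| < 1 and |x + 6| < ε/68, so |(-5x^2 + 3x + 7) + 191| < ε.

δ = min(1, ε/68)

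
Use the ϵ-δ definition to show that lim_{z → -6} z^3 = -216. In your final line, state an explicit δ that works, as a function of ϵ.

δ = min(1, ϵ/127)

Let ϵ > 0. We seek δ > 0 with 0 < |z + 6| < δ ⇒ |z^3 + 216| < ϵ.
Factor: z^3 + 216 = (z + 6)(z^2 - 6z + 36), so |z^3 + 216| = |z + 6|·|z^2 - 6z + 36|.
Restrict δ ≤ 1. Then |z + 6| < 1 gives |z| < 7, so by the triangle inequality |z^2 - 6z + 36| ≤ 7^2 + 6·7 + 36 = 127.
Hence |z^3 + 216| ≤ 127|z + 6|, which is < ϵ once |z + 6| < ϵ/127.
Take δ = min(1, ϵ/127). If 0 < |z + 6| < δ then both bounds hold and |z^3 + 216| ≤ 127|z + 6| < 127·(ϵ/127) = ϵ.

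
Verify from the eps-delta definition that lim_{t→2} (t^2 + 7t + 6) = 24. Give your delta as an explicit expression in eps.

Let eps > 0 be given. We want delta > 0 such that 0 < |t − 2| < delta implies |(t^2 + 7t + 6) − 24| < eps.
(t^2 + 7t + 6) − 24 = t^2 + 7t - 18 = (t − 2)(t + 9).
So |(t^2 + 7t + 6) − 24| = |t − 2|·|t + 9|.
Require delta ≤ 1. Then |t − 2| < 1 gives |t| < 3, and by the triangle inequality |t + 9| ≤ 3 + 9 = 12.
Hence |(t^2 + 7t + 6) − 24| ≤ 12|t − 2| < eps provided |t − 2| < eps/12.
Take delta = min(1, eps/12). Then 0 < |t − 2| < delta gives both |t − 2| < 1 and |t − 2| < eps/12, so |(t^2 + 7t + 6) − 24| < eps.

delta = min(1, eps/12)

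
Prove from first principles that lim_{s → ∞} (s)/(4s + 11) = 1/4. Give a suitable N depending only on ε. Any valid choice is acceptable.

N = (11/16)/ε

Suppose ε > 0. We seek N > 0 such that s > N implies |(s)/(4s + 11) − (1/4)| < ε.
(s)/(4s + 11) − (1/4) = (4(s) − (4s + 11)) / (4(4s + 11)) = -11/(4(4s + 11)).
For s > 0 we have 4s + 11 > 4s, so |(s)/(4s + 11) − (1/4)| = 11/(4(4s + 11)) < 11/(4·4s) = (11/16)/s.
Thus |(s)/(4s + 11) − (1/4)| < ε whenever s > (11/16)/ε.
Take N = (11/16)/ε. If s > N then |(s)/(4s + 11) − (1/4)| < (11/16)/s < ε.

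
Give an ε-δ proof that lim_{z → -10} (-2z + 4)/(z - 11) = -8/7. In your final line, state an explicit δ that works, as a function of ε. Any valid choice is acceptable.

Let ε > 0 be given. We want δ > 0 with 0 < |z + 10| < δ ⇒ |(-2z + 4)/(z - 11) + 8/7| < ε.
Combining over a common denominator, (-2z + 4)/(z - 11) + 8/7 = [(-2z + 4)·(-21) − 24·(z - 11)] / [(-21)·(z - 11)] = 18(z + 10) / ((-21)(z - 11)).
So |(-2z + 4)/(z - 11) + 8/7| = 18|z + 10| / (21·|z − 11|).
Restrict δ ≤ 21/2. Then |z + 10| < 21/2 gives |z − 11| = |(z + 10) + (-21)| ≥ 21 − 21/2 = 21/2.
Hence |(-2z + 4)/(z - 11) + 8/7| < 18|z + 10|/(21·(21/2)) = (4/49)|z + 10|, which is < ε once |z + 10| < (49/4)ε.
Take δ = min(21/2, (49/4)ε). Then 0 < |z + 10| < δ forces both bounds, so |(-2z + 4)/(z - 11) + 8/7| < ε.

δ = min(21/2, (49/4)ε)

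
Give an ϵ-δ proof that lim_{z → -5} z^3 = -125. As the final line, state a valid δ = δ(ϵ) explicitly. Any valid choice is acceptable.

δ = min(2, ϵ/109)

Suppose ϵ > 0. We seek δ > 0 with 0 < |z + 5| < δ ⇒ |z^3 + 125| < ϵ.
Factor: z^3 + 125 = (z + 5)(z^2 - 5z + 25), so |z^3 + 125| = |z + 5|·|z^2 - 5z + 25|.
Restrict δ ≤ 2. Then |z + 5| < 2 gives |z| < 7, so by the triangle inequality |z^2 - 5z + 25| ≤ 7^2 + 5·7 + 25 = 109.
Hence |z^3 + 125| ≤ 109|z + 5|, which is < ϵ once |z + 5| < ϵ/109.
Take δ = min(2, ϵ/109). If 0 < |z + 5| < δ then both bounds hold and |z^3 + 125| ≤ 109|z + 5| < 109·(ϵ/109) = ϵ.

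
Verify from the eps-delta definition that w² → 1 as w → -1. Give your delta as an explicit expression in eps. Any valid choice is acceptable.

delta = min(2, eps/4)

Let eps > 0 be given. We seek delta > 0 with 0 < |w + 1| < delta ⇒ |w² − 1| < eps.
Factor: w² − 1 = (w + 1)(w - 1), so |w² − 1| = |w + 1|·|w - 1|.
Restrict delta ≤ 2. Then |w + 1| < 2 gives |w| < 3, so by the triangle inequality |w - 1| ≤ 3 + 1 = 4.
Hence |w² − 1| ≤ 4|w + 1|, which is < eps once |w + 1| < eps/4.
Take delta = min(2, eps/4). If 0 < |w + 1| < delta then both bounds hold and |w² − 1| ≤ 4|w + 1| < 4·(eps/4) = eps.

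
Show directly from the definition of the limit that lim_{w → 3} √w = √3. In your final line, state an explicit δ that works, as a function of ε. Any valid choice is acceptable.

Suppose ε > 0. We want δ > 0 such that 0 < |w − 3| < δ implies |√w − √3| < ε.
Rationalise: √w − √3 = (w − 3)/(√w + √3), so |√w − √3| = |w − 3|/(√w + √3).
Restrict δ ≤ 3 so that |w − 3| < 3 forces w > 0, and then √w + √3 > √3.
Hence |√w − √3| < |w − 3|/√3, which is < ε once |w − 3| < √3·ε.
Take δ = min(3, √3·ε). If 0 < |w − 3| < δ then w > 0 and |√w − √3| < |w − 3|/√3 < ε.

δ = min(3, √3·ε)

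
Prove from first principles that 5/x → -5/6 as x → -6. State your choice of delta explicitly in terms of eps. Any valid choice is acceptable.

Let eps > 0 be given. We seek delta > 0 such that 0 < |x + 6| < delta implies |5/x + 5/6| < eps.
|5/x + 5/6| = 5·|-6 − x|/(6·|x|) = 5|x + 6|/(6|x|).
Require delta ≤ 3 so that |x| > 6 − 3 = 3, hence 6|x| > 18.
Then |5/x + 5/6| < 5|x + 6|/18, which is < eps when |x + 6| < (18/5)eps.
Take delta = min(3, (18/5)eps). Then 0 < |x + 6| < delta gives both |x + 6| < 3 and |x + 6| < (18/5)eps, so |5/x + 5/6| < eps.

delta = min(3, (18/5)eps)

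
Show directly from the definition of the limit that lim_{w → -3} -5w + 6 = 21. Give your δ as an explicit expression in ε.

δ = ε/5

Fix ε > 0. We need δ > 0 so that 0 < |w + 3| < δ implies |(-5w + 6) − 21| < ε.
Since (-5w + 6) − 21 = -5(w + 3), we have |(-5w + 6) − 21| = 5|w + 3|.
Thus it suffices that |w + 3| < ε/5.
Choosing δ = ε/5 gives |(-5w + 6) − 21| = 5|w + 3| < ε whenever |w + 3| < δ.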